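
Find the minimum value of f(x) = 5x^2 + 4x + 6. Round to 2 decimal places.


For a quadratic f(x) = ax^2 + bx + c with a > 0, the minimum is at the vertex.
Vertex x-coordinate: x = -b/(2a)
x = -(4) / (2 * 5)
x = -4/10 = -2/5
Substitute back to find the minimum value:
f(-2/5) = 5 * (-2/5)^2 + 4 * (-2/5) + 6
= 4/5 - 8/5 + 6
= 26/5 = 5.20

5.20


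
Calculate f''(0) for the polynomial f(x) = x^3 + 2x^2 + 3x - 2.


First derivative:
f'(x) = 3x^2 + 4x + 3
Second derivative:
f''(x) = 6x + 4
Substitute x = 0:
f''(0) = 6 * 0 + 4
= 0 + 4
= 4

4


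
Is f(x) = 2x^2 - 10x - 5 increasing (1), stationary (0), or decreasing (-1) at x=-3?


Compute f'(x) to determine behavior:
f'(x) = 4x - 10
f'(-3) = 4 * (-3) - 10
= -12 - 10
= -22
Since f'(-3) < 0, the function is decreasing (-1)

-1


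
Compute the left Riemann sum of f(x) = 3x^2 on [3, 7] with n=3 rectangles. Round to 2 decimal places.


Left Riemann sum uses left endpoints of each subinterval.
Interval: [3, 7], n = 3
dx = (7 - 3) / 3 = 4/3
Left endpoints: [3, 13/3, 17/3]
f values: [27, 169/3, 289/3]
Sum = dx * (sum of f values)
= 4/3 * 539/3
= 2156/9 ≈ 239.56

239.56


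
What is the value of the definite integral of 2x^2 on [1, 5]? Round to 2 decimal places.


Find the antiderivative of 2x^2:
F(x) = 2/3 * x^3
Apply the Fundamental Theorem of Calculus:
F(5) - F(1)
= 2/3 * 5^3 - 2/3 * 1^3
= 2/3 * (125 - 1)
= 2/3 * 124
= 248/3 ≈ 82.67

82.67


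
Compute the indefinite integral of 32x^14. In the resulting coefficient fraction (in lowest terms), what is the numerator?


Apply the power rule for integration:
integral of ax^n dx = a/(n+1) * x^(n+1) + C
integral of 32x^14 dx
= 32/15 * x^15 + C
The coefficient in lowest terms is 32/15, and its numerator is 32

32


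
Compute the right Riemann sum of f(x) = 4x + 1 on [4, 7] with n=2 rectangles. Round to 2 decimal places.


Right Riemann sum uses right endpoints of each subinterval.
Interval: [4, 7], n = 2
dx = (7 - 4) / 2 = 3/2
Right endpoints: [11/2, 7]
f values: [23, 29]
Sum = dx * (sum of f values)
= 3/2 * 52
= 78 = 78.00

78.00


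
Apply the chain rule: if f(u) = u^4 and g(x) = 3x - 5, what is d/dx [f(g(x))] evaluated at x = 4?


Using the chain rule: (f(g(x)))' = f'(g(x)) * g'(x)
First, find g(4):
g(4) = 3 * 4 - 5 = 7
Next, f'(u) = 4u^3
And g'(x) = 3
So f'(g(4)) * g'(4)
= 4 * 7^3 * 3
= 4 * 343 * 3
= 4116

4116


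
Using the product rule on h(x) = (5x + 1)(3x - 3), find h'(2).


Let u(x) = 5x + 1 and v(x) = 3x - 3
u'(x) = 5
v'(x) = 3
Product rule: h'(x) = u'(x)*v(x) + u(x)*v'(x)
= 5 * (3x - 3) + (5x + 1) * 3
At x = 2:
u(2) = 5 * 2 + 1 = 11
v(2) = 3 * 2 - 3 = 3
h'(2) = 5 * 3 + 11 * 3
= 15 + 33
= 48

48


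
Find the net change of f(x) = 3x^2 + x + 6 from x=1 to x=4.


Net change = f(b) - f(a)
f(x) = 3x^2 + x + 6
Compute f(4):
f(4) = 3 * 4^2 + 1 * 4 + 6
= 48 + 4 + 6
= 58
Compute f(1):
f(1) = 3 * 1^2 + 1 * 1 + 6
= 3 + 1 + 6
= 10
Net change = 58 - 10 = 48

48


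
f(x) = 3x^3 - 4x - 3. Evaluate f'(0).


Differentiate f(x) = 3x^3 - 4x - 3 term by term:
f'(x) = 9x^2 - 4
Substitute x = 0:
f'(0) = 9 * 0^2 + 0 * 0 - 4
= 0 + 0 - 4
= -4

-4


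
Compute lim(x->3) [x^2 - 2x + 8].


Since polynomials are continuous, we use direct substitution.
lim(x->3) of x^2 - 2x + 8
= 1 * 3^2 - 2 * 3 + 8
= 9 - 6 + 8
= 11

11


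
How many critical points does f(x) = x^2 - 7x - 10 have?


Find where f'(x) = 0:
f'(x) = 2x - 7
Set f'(x) = 0:
2x - 7 = 0
x = 7 / 2 = 7/2
This is a linear equation in x, so there is exactly one solution.
Number of critical points: 1

1


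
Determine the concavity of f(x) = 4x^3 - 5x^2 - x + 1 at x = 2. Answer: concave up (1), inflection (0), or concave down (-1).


Concavity is determined by the sign of f''(x).
f(x) = 4x^3 - 5x^2 - x + 1
f'(x) = 12x^2 - 10x - 1
f''(x) = 24x - 10
f''(2) = 24 * 2 - 10
= 48 - 10
= 38
Since f''(2) > 0, the function is concave up (1)

1


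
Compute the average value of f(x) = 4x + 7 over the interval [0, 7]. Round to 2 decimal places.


Average value = 1/(b-a) * integral from a to b of f(x) dx
First compute the integral of 4x + 7:
F(x) = 2x^2 + 7x
F(7) = 2 * 49 + 7 * 7 = 147
F(0) = 2 * 0 + 7 * 0 = 0
Integral = 147 - 0 = 147
Average = 147 / (7 - 0) = 147 / 7
= 21 = 21.00

21.00


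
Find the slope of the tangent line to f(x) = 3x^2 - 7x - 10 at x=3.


The slope of the tangent line equals f'(x) at the point.
f(x) = 3x^2 - 7x - 10
f'(x) = 6x - 7
At x = 3:
f'(3) = 6 * 3 - 7
= 18 - 7
= 11

11


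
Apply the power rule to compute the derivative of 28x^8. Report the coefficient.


We apply the power rule: d/dx [ax^n] = a*n * x^(n-1)
d/dx [28x^8]
= 28 * 8 * x^(8-1)
= 224x^7
The coefficient is 224

224


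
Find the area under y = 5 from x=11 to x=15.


The area under a constant function y = 5 is a rectangle.
Width = 15 - 11 = 4
Height = 5
Area = width * height
= 4 * 5
= 20

20


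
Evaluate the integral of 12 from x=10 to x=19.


The integral of a constant k over [a, b] equals k * (b - a).
integral from 10 to 19 of 12 dx
= 12 * (19 - 10)
= 12 * 9
= 108

108


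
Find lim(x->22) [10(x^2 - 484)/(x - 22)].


Direct substitution gives 0/0, so we factor the numerator.
Factor: 10(x^2 - 484) = 10 * (x - 22)(x + 22)
Cancel the common factor (x - 22):
10(x^2 - 484)/(x - 22) = 10 * (x + 22)
Now substitute x = 22:
= 10 * (22 + 22) = 440

440


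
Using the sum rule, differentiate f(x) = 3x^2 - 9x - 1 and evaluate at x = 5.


Differentiate term by term using power and sum rules:
f(x) = 3x^2 - 9x - 1
f'(x) = 6x - 9
Substitute x = 5:
f'(5) = 6 * 5 - 9
= 30 - 9
= 21

21


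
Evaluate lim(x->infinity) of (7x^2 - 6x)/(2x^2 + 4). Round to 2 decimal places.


For limits at infinity with equal-degree polynomials,
we compare leading coefficients.
Numerator leading term: 7x^2
Denominator leading term: 2x^2
Divide both by x^2:
lim = (7 - 6/x) / (2 + 4/x^2)
As x -> infinity, the 1/x and 1/x^2 terms vanish:
= 7/2 = 3.50

3.50


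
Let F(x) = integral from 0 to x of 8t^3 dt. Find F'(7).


By the Fundamental Theorem of Calculus (Part 1):
If F(x) = integral from 0 to x of f(t) dt, then F'(x) = f(x)
Here f(t) = 8t^3
So F'(x) = 8x^3
Evaluate at x = 7:
F'(7) = 8 * 7^3
= 8 * 343
= 2744

2744


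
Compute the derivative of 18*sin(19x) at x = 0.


Apply the chain rule to differentiate 18*sin(19x):
d/dx [18*sin(19x)]
= 18 * cos(19x) * d/dx(19x)
= 18 * 19 * cos(19x)
= 342 * cos(19x)
Evaluate at x = 0:
= 342 * cos(0)
= 342 * 1
= 342

342


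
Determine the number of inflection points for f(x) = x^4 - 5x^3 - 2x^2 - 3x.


Inflection points occur where f''(x) = 0 and concavity changes.
f(x) = x^4 - 5x^3 - 2x^2 - 3x
f'(x) = 4x^3 - 15x^2 - 4x - 3
f''(x) = 12x^2 - 30x - 4
This is a quadratic in x. Use the discriminant to count real roots.
Discriminant = (-30)^2 - 4 * 12 * (-4)
= 900 - (-192)
= 1092
Since discriminant > 0, f''(x) = 0 has 2 distinct real solutions.
A quadratic with two distinct real roots changes sign at each root, so concavity changes at both.
Number of inflection points: 2

2


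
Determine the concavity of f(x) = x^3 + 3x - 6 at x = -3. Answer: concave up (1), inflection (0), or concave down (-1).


Concavity is determined by the sign of f''(x).
f(x) = x^3 + 3x - 6
f'(x) = 3x^2 + 3
f''(x) = 6x
f''(-3) = 6 * (-3) + 0
= -18 + 0
= -18
Since f''(-3) < 0, the function is concave down (-1)

-1


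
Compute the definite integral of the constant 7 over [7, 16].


The integral of a constant k over [a, b] equals k * (b - a).
integral from 7 to 16 of 7 dx
= 7 * (16 - 7)
= 7 * 9
= 63

63


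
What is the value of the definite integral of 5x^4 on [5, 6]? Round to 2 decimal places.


Find the antiderivative of 5x^4:
F(x) = 5/5 * x^5
Apply the Fundamental Theorem of Calculus:
F(6) - F(5)
= 5/5 * 6^5 - 5/5 * 5^5
= 5/5 * (7776 - 3125)
= 5/5 * 4651
= 4651 = 4651.00

4651.00


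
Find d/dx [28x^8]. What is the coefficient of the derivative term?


We apply the power rule: d/dx [ax^n] = a*n * x^(n-1)
d/dx [28x^8]
= 28 * 8 * x^(8-1)
= 224x^7
The coefficient is 224

224


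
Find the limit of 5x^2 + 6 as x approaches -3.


Since polynomials are continuous, we use direct substitution.
lim(x->-3) of 5x^2 + 6
= 5 * (-3)^2 + 0 * (-3) + 6
= 45 + 0 + 6
= 51

51


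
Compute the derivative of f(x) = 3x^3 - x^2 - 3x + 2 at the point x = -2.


Differentiate f(x) = 3x^3 - x^2 - 3x + 2 term by term:
f'(x) = 9x^2 - 2x - 3
Substitute x = -2:
f'(-2) = 9 * (-2)^2 - 2 * (-2) - 3
= 36 + 4 - 3
= 37

37


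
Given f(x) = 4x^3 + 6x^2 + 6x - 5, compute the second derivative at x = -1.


First derivative:
f'(x) = 12x^2 + 12x + 6
Second derivative:
f''(x) = 24x + 12
Substitute x = -1:
f''(-1) = 24 * (-1) + 12
= -24 + 12
= -12

-12


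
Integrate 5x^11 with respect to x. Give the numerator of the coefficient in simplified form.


Apply the power rule for integration:
integral of ax^n dx = a/(n+1) * x^(n+1) + C
integral of 5x^11 dx
= 5/12 * x^12 + C
The coefficient in lowest terms is 5/12, and its numerator is 5

5


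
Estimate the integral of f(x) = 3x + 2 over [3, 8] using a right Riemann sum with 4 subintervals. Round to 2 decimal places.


Right Riemann sum uses right endpoints of each subinterval.
Interval: [3, 8], n = 4
dx = (8 - 3) / 4 = 5/4
Right endpoints: [17/4, 11/2, 27/4, 8]
f values: [59/4, 37/2, 89/4, 26]
Sum = dx * (sum of f values)
= 5/4 * 163/2
= 815/8 ≈ 101.88

101.88


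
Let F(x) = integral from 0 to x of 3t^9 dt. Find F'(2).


By the Fundamental Theorem of Calculus (Part 1):
If F(x) = integral from 0 to x of f(t) dt, then F'(x) = f(x)
Here f(t) = 3t^9
So F'(x) = 3x^9
Evaluate at x = 2:
F'(2) = 3 * 2^9
= 3 * 512
= 1536

1536


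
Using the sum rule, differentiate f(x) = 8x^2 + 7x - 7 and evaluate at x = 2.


Differentiate term by term using power and sum rules:
f(x) = 8x^2 + 7x - 7
f'(x) = 16x + 7
Substitute x = 2:
f'(2) = 16 * 2 + 7
= 32 + 7
= 39

39


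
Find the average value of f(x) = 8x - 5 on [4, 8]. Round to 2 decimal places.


Average value = 1/(b-a) * integral from a to b of f(x) dx
First compute the integral of 8x - 5:
F(x) = 4x^2 - 5x
F(8) = 4 * 64 - 5 * 8 = 216
F(4) = 4 * 16 - 5 * 4 = 44
Integral = 216 - 44 = 172
Average = 172 / (8 - 4) = 172 / 4
= 43 = 43.00

43.00


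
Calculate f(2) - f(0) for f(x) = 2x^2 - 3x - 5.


Net change = f(b) - f(a)
f(x) = 2x^2 - 3x - 5
Compute f(2):
f(2) = 2 * 2^2 - 3 * 2 - 5
= 8 - 6 - 5
= -3
Compute f(0):
f(0) = 2 * 0^2 - 3 * 0 - 5
= 0 + 0 - 5
= -5
Net change = -3 - (-5) = 2

2


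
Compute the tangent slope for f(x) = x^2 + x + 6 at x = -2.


The slope of the tangent line equals f'(x) at the point.
f(x) = x^2 + x + 6
f'(x) = 2x + 1
At x = -2:
f'(-2) = 2 * (-2) + 1
= -4 + 1
= -3

-3


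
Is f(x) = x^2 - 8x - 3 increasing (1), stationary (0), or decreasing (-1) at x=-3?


Compute f'(x) to determine behavior:
f'(x) = 2x - 8
f'(-3) = 2 * (-3) - 8
= -6 - 8
= -14
Since f'(-3) < 0, the function is decreasing (-1)

-1


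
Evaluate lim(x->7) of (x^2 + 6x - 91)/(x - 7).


Direct substitution gives 0/0, so we factor the numerator.
Factor: (x^2 + 6x - 91) = (x - 7)(x + 13)
Cancel the common factor (x - 7):
(x^2 + 6x - 91)/(x - 7) = (x + 13)
Now substitute x = 7:
= (7) - (-13) = 20

20


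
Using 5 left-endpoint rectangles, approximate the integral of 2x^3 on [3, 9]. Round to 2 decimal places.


Left Riemann sum uses left endpoints of each subinterval.
Interval: [3, 9], n = 5
dx = (9 - 3) / 5 = 6/5
Left endpoints: [3, 21/5, 27/5, 33/5, 39/5]
f values: [54, 18522/125, 39366/125, 71874/125, 118638/125]
Sum = dx * (sum of f values)
= 6/5 * 10206/5
= 61236/25 = 2449.44

2449.44


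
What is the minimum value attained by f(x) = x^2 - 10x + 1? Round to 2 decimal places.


For a quadratic f(x) = ax^2 + bx + c with a > 0, the minimum is at the vertex.
Vertex x-coordinate: x = -b/(2a)
x = -(-10) / (2 * 1)
x = 10/2 = 5
Substitute back to find the minimum value:
f(5) = 1 * 5^2 - 10 * 5 + 1
= 25 - 50 + 1
= -24 = -24.00

-24.00


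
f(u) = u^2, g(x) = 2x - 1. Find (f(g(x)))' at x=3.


Using the chain rule: (f(g(x)))' = f'(g(x)) * g'(x)
First, find g(3):
g(3) = 2 * 3 - 1 = 5
Next, f'(u) = 2u
And g'(x) = 2
So f'(g(3)) * g'(3)
= 2 * 5 * 2
= 20

20


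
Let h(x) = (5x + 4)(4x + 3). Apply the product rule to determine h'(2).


Let u(x) = 5x + 4 and v(x) = 4x + 3
u'(x) = 5
v'(x) = 4
Product rule: h'(x) = u'(x)*v(x) + u(x)*v'(x)
= 5 * (4x + 3) + (5x + 4) * 4
At x = 2:
u(2) = 5 * 2 + 4 = 14
v(2) = 4 * 2 + 3 = 11
h'(2) = 5 * 11 + 14 * 4
= 55 + 56
= 111

111


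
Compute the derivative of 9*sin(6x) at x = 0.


Apply the chain rule to differentiate 9*sin(6x):
d/dx [9*sin(6x)]
= 9 * cos(6x) * d/dx(6x)
= 9 * 6 * cos(6x)
= 54 * cos(6x)
Evaluate at x = 0:
= 54 * cos(0)
= 54 * 1
= 54

54


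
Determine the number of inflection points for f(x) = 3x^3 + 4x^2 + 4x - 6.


Inflection points occur where f''(x) = 0 and concavity changes.
f(x) = 3x^3 + 4x^2 + 4x - 6
f'(x) = 9x^2 + 8x + 4
f''(x) = 18x + 8
Set f''(x) = 0:
18x + 8 = 0
x = -8 / 18 = -4/9
Since f''(x) is linear (degree 1), it changes sign at this point.
Therefore there is exactly 1 inflection point.

1


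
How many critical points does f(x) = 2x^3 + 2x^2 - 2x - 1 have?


Find where f'(x) = 0:
f(x) = 2x^3 + 2x^2 - 2x - 1
f'(x) = 6x^2 + 4x - 2
This is a quadratic in x. Use the discriminant to count real roots.
Discriminant = (4)^2 - 4 * 6 * (-2)
= 16 - (-48)
= 64
Since discriminant > 0, f'(x) = 0 has 2 real solutions.
Number of critical points: 2

2


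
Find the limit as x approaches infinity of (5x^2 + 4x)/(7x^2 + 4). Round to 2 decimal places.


For limits at infinity with equal-degree polynomials,
we compare leading coefficients.
Numerator leading term: 5x^2
Denominator leading term: 7x^2
Divide both by x^2:
lim = (5 + 4/x) / (7 + 4/x^2)
As x -> infinity, the 1/x and 1/x^2 terms vanish:
= 5/7 ≈ 0.71

0.71


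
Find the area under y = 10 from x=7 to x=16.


The area under a constant function y = 10 is a rectangle.
Width = 16 - 7 = 9
Height = 10
Area = width * height
= 9 * 10
= 90

90


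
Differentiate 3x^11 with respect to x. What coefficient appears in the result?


We apply the power rule: d/dx [ax^n] = a*n * x^(n-1)
d/dx [3x^11]
= 3 * 11 * x^(11-1)
= 33x^10
The coefficient is 33

33


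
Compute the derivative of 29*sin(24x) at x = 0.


Apply the chain rule to differentiate 29*sin(24x):
d/dx [29*sin(24x)]
= 29 * cos(24x) * d/dx(24x)
= 29 * 24 * cos(24x)
= 696 * cos(24x)
Evaluate at x = 0:
= 696 * cos(0)
= 696 * 1
= 696

696


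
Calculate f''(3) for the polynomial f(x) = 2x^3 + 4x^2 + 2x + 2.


First derivative:
f'(x) = 6x^2 + 8x + 2
Second derivative:
f''(x) = 12x + 8
Substitute x = 3:
f''(3) = 12 * 3 + 8
= 36 + 8
= 44

44


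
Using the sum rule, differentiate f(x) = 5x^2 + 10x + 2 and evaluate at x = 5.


Differentiate term by term using power and sum rules:
f(x) = 5x^2 + 10x + 2
f'(x) = 10x + 10
Substitute x = 5:
f'(5) = 10 * 5 + 10
= 50 + 10
= 60

60


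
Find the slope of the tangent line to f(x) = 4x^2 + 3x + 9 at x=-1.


The slope of the tangent line equals f'(x) at the point.
f(x) = 4x^2 + 3x + 9
f'(x) = 8x + 3
At x = -1:
f'(-1) = 8 * (-1) + 3
= -8 + 3
= -5

-5


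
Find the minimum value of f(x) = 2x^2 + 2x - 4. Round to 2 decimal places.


For a quadratic f(x) = ax^2 + bx + c with a > 0, the minimum is at the vertex.
Vertex x-coordinate: x = -b/(2a)
x = -(2) / (2 * 2)
x = -2/4 = -1/2
Substitute back to find the minimum value:
f(-1/2) = 2 * (-1/2)^2 + 2 * (-1/2) - 4
= 1/2 - 1 - 4
= -9/2 = -4.50

-4.50


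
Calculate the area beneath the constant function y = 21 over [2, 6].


The area under a constant function y = 21 is a rectangle.
Width = 6 - 2 = 4
Height = 21
Area = width * height
= 4 * 21
= 84

84


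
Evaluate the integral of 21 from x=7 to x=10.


The integral of a constant k over [a, b] equals k * (b - a).
integral from 7 to 10 of 21 dx
= 21 * (10 - 7)
= 21 * 3
= 63

63


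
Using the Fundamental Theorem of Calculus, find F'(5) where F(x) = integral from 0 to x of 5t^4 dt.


By the Fundamental Theorem of Calculus (Part 1):
If F(x) = integral from 0 to x of f(t) dt, then F'(x) = f(x)
Here f(t) = 5t^4
So F'(x) = 5x^4
Evaluate at x = 5:
F'(5) = 5 * 5^4
= 5 * 625
= 3125

3125


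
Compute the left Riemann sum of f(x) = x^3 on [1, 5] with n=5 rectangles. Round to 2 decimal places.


Left Riemann sum uses left endpoints of each subinterval.
Interval: [1, 5], n = 5
dx = (5 - 1) / 5 = 4/5
Left endpoints: [1, 9/5, 13/5, 17/5, 21/5]
f values: [1, 729/125, 2197/125, 4913/125, 9261/125]
Sum = dx * (sum of f values)
= 4/5 * 689/5
= 2756/25 = 110.24

110.24


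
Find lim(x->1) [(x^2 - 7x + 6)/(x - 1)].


Direct substitution gives 0/0, so we factor the numerator.
Factor: (x^2 - 7x + 6) = (x - 1)(x - 6)
Cancel the common factor (x - 1):
(x^2 - 7x + 6)/(x - 1) = (x - 6)
Now substitute x = 1:
= (1) - (6) = -5

-5


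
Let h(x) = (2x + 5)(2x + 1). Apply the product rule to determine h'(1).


Let u(x) = 2x + 5 and v(x) = 2x + 1
u'(x) = 2
v'(x) = 2
Product rule: h'(x) = u'(x)*v(x) + u(x)*v'(x)
= 2 * (2x + 1) + (2x + 5) * 2
At x = 1:
u(1) = 2 * 1 + 5 = 7
v(1) = 2 * 1 + 1 = 3
h'(1) = 2 * 3 + 7 * 2
= 6 + 14
= 20

20


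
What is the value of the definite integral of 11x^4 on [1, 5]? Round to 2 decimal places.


Find the antiderivative of 11x^4:
F(x) = 11/5 * x^5
Apply the Fundamental Theorem of Calculus:
F(5) - F(1)
= 11/5 * 5^5 - 11/5 * 1^5
= 11/5 * (3125 - 1)
= 11/5 * 3124
= 34364/5 = 6872.80

6872.80


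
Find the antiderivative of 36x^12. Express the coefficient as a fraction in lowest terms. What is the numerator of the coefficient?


Apply the power rule for integration:
integral of ax^n dx = a/(n+1) * x^(n+1) + C
integral of 36x^12 dx
= 36/13 * x^13 + C
The coefficient in lowest terms is 36/13, and its numerator is 36

36


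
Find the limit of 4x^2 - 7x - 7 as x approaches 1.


Since polynomials are continuous, we use direct substitution.
lim(x->1) of 4x^2 - 7x - 7
= 4 * 1^2 - 7 * 1 - 7
= 4 - 7 - 7
= -10

-10


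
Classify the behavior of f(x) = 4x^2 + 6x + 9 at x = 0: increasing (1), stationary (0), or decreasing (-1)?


Compute f'(x) to determine behavior:
f'(x) = 8x + 6
f'(0) = 8 * 0 + 6
= 0 + 6
= 6
Since f'(0) > 0, the function is increasing (1)

1


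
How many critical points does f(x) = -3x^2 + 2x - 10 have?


Find where f'(x) = 0:
f'(x) = -6x + 2
Set f'(x) = 0:
-6x + 2 = 0
x = -2 / (-6) = 1/3
This is a linear equation in x, so there is exactly one solution.
Number of critical points: 1

1


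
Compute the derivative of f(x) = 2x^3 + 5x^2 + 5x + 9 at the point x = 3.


Differentiate f(x) = 2x^3 + 5x^2 + 5x + 9 term by term:
f'(x) = 6x^2 + 10x + 5
Substitute x = 3:
f'(3) = 6 * 3^2 + 10 * 3 + 5
= 54 + 30 + 5
= 89

89


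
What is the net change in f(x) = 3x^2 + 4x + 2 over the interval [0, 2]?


Net change = f(b) - f(a)
f(x) = 3x^2 + 4x + 2
Compute f(2):
f(2) = 3 * 2^2 + 4 * 2 + 2
= 12 + 8 + 2
= 22
Compute f(0):
f(0) = 3 * 0^2 + 4 * 0 + 2
= 0 + 0 + 2
= 2
Net change = 22 - 2 = 20

20


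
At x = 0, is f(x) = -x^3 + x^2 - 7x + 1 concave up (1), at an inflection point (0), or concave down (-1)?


Concavity is determined by the sign of f''(x).
f(x) = -x^3 + x^2 - 7x + 1
f'(x) = -3x^2 + 2x - 7
f''(x) = -6x + 2
f''(0) = -6 * 0 + 2
= 0 + 2
= 2
Since f''(0) > 0, the function is concave up (1)

1


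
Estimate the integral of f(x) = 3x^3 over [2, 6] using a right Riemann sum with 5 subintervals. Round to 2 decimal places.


Right Riemann sum uses right endpoints of each subinterval.
Interval: [2, 6], n = 5
dx = (6 - 2) / 5 = 4/5
Right endpoints: [14/5, 18/5, 22/5, 26/5, 6]
f values: [8232/125, 17496/125, 31944/125, 52728/125, 648]
Sum = dx * (sum of f values)
= 4/5 * 7656/5
= 30624/25 = 1224.96

1224.96


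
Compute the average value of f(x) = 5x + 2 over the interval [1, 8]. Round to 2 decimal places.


Average value = 1/(b-a) * integral from a to b of f(x) dx
First compute the integral of 5x + 2:
F(x) = (5/2)x^2 + 2x
F(8) = 5/2 * 64 + 2 * 8 = 176
F(1) = 5/2 * 1 + 2 * 1 = 9/2
Integral = 176 - 9/2 = 343/2
Average = (343/2) / (8 - 1) = (343/2) / 7
= 49/2 = 24.50

24.50


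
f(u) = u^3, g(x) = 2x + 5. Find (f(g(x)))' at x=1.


Using the chain rule: (f(g(x)))' = f'(g(x)) * g'(x)
First, find g(1):
g(1) = 2 * 1 + 5 = 7
Next, f'(u) = 3u^2
And g'(x) = 2
So f'(g(1)) * g'(1)
= 3 * 7^2 * 2
= 3 * 49 * 2
= 294

294


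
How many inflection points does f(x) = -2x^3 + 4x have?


Inflection points occur where f''(x) = 0 and concavity changes.
f(x) = -2x^3 + 4x
f'(x) = -6x^2 + 4
f''(x) = -12x
Set f''(x) = 0:
-12x = 0
x = 0 / (-12) = 0
Since f''(x) is linear (degree 1), it changes sign at this point.
Therefore there is exactly 1 inflection point.

1


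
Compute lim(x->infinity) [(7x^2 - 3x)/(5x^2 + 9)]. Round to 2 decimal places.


For limits at infinity with equal-degree polynomials,
we compare leading coefficients.
Numerator leading term: 7x^2
Denominator leading term: 5x^2
Divide both by x^2:
lim = (7 - 3/x) / (5 + 9/x^2)
As x -> infinity, the 1/x and 1/x^2 terms vanish:
= 7/5 = 1.40

1.40


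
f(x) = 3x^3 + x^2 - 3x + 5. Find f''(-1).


First derivative:
f'(x) = 9x^2 + 2x - 3
Second derivative:
f''(x) = 18x + 2
Substitute x = -1:
f''(-1) = 18 * (-1) + 2
= -18 + 2
= -16

-16


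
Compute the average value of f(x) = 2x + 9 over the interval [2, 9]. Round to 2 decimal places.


Average value = 1/(b-a) * integral from a to b of f(x) dx
First compute the integral of 2x + 9:
F(x) = x^2 + 9x
F(9) = 1 * 81 + 9 * 9 = 162
F(2) = 1 * 4 + 9 * 2 = 22
Integral = 162 - 22 = 140
Average = 140 / (9 - 2) = 140 / 7
= 20 = 20.00

20.00


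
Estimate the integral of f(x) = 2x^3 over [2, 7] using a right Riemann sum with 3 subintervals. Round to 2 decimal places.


Right Riemann sum uses right endpoints of each subinterval.
Interval: [2, 7], n = 3
dx = (7 - 2) / 3 = 5/3
Right endpoints: [11/3, 16/3, 7]
f values: [2662/27, 8192/27, 686]
Sum = dx * (sum of f values)
= 5/3 * 1088
= 5440/3 ≈ 1813.33

1813.33


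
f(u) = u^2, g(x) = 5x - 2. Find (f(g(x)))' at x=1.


Using the chain rule: (f(g(x)))' = f'(g(x)) * g'(x)
First, find g(1):
g(1) = 5 * 1 - 2 = 3
Next, f'(u) = 2u
And g'(x) = 5
So f'(g(1)) * g'(1)
= 2 * 3 * 5
= 30

30


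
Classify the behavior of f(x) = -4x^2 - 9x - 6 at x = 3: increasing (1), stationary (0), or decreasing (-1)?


Compute f'(x) to determine behavior:
f'(x) = -8x - 9
f'(3) = -8 * 3 - 9
= -24 - 9
= -33
Since f'(3) < 0, the function is decreasing (-1)

-1


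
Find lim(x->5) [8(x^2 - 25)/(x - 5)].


Direct substitution gives 0/0, so we factor the numerator.
Factor: 8(x^2 - 25) = 8 * (x - 5)(x + 5)
Cancel the common factor (x - 5):
8(x^2 - 25)/(x - 5) = 8 * (x + 5)
Now substitute x = 5:
= 8 * (5 + 5) = 80

80


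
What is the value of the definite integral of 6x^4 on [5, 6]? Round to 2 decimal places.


Find the antiderivative of 6x^4:
F(x) = 6/5 * x^5
Apply the Fundamental Theorem of Calculus:
F(6) - F(5)
= 6/5 * 6^5 - 6/5 * 5^5
= 6/5 * (7776 - 3125)
= 6/5 * 4651
= 27906/5 = 5581.20

5581.20


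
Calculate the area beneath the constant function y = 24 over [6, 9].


The area under a constant function y = 24 is a rectangle.
Width = 9 - 6 = 3
Height = 24
Area = width * height
= 3 * 24
= 72

72


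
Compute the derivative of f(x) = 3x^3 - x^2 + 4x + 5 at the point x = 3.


Differentiate f(x) = 3x^3 - x^2 + 4x + 5 term by term:
f'(x) = 9x^2 - 2x + 4
Substitute x = 3:
f'(3) = 9 * 3^2 - 2 * 3 + 4
= 81 - 6 + 4
= 79

79


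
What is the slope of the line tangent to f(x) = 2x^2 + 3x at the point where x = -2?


The slope of the tangent line equals f'(x) at the point.
f(x) = 2x^2 + 3x
f'(x) = 4x + 3
At x = -2:
f'(-2) = 4 * (-2) + 3
= -8 + 3
= -5

-5


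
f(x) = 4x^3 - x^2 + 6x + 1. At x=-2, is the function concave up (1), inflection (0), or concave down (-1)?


Concavity is determined by the sign of f''(x).
f(x) = 4x^3 - x^2 + 6x + 1
f'(x) = 12x^2 - 2x + 6
f''(x) = 24x - 2
f''(-2) = 24 * (-2) - 2
= -48 - 2
= -50
Since f''(-2) < 0, the function is concave down (-1)

-1


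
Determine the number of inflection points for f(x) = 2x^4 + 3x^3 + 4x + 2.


Inflection points occur where f''(x) = 0 and concavity changes.
f(x) = 2x^4 + 3x^3 + 4x + 2
f'(x) = 8x^3 + 9x^2 + 4
f''(x) = 24x^2 + 18x
This is a quadratic in x. Use the discriminant to count real roots.
Discriminant = (18)^2 - 4 * 24 * 0
= 324 - 0
= 324
Since discriminant > 0, f''(x) = 0 has 2 distinct real solutions.
A quadratic with two distinct real roots changes sign at each root, so concavity changes at both.
Number of inflection points: 2

2


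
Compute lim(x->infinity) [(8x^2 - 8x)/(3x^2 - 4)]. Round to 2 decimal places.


For limits at infinity with equal-degree polynomials,
we compare leading coefficients.
Numerator leading term: 8x^2
Denominator leading term: 3x^2
Divide both by x^2:
lim = (8 - 8/x) / (3 - 4/x^2)
As x -> infinity, the 1/x and 1/x^2 terms vanish:
= 8/3 ≈ 2.67

2.67


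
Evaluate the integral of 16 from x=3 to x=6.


The integral of a constant k over [a, b] equals k * (b - a).
integral from 3 to 6 of 16 dx
= 16 * (6 - 3)
= 16 * 3
= 48

48


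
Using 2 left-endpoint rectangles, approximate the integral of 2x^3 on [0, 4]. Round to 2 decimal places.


Left Riemann sum uses left endpoints of each subinterval.
Interval: [0, 4], n = 2
dx = (4 - 0) / 2 = 2
Left endpoints: [0, 2]
f values: [0, 16]
Sum = dx * (sum of f values)
= 2 * 16
= 32 = 32.00

32.00


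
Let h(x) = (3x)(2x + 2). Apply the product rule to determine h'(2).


Let u(x) = 3x and v(x) = 2x + 2
u'(x) = 3
v'(x) = 2
Product rule: h'(x) = u'(x)*v(x) + u(x)*v'(x)
= 3 * (2x + 2) + (3x) * 2
At x = 2:
u(2) = 3 * 2 + 0 = 6
v(2) = 2 * 2 + 2 = 6
h'(2) = 3 * 6 + 6 * 2
= 18 + 12
= 30

30


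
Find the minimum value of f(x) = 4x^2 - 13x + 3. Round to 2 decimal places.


For a quadratic f(x) = ax^2 + bx + c with a > 0, the minimum is at the vertex.
Vertex x-coordinate: x = -b/(2a)
x = -(-13) / (2 * 4)
x = 13/8
Substitute back to find the minimum value:
f(13/8) = 4 * (13/8)^2 - 13 * (13/8) + 3
= 169/16 - 169/8 + 3
= -121/16 ≈ -7.56

-7.56


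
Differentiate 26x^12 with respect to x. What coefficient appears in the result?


We apply the power rule: d/dx [ax^n] = a*n * x^(n-1)
d/dx [26x^12]
= 26 * 12 * x^(12-1)
= 312x^11
The coefficient is 312

312


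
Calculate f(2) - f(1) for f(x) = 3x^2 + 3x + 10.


Net change = f(b) - f(a)
f(x) = 3x^2 + 3x + 10
Compute f(2):
f(2) = 3 * 2^2 + 3 * 2 + 10
= 12 + 6 + 10
= 28
Compute f(1):
f(1) = 3 * 1^2 + 3 * 1 + 10
= 3 + 3 + 10
= 16
Net change = 28 - 16 = 12

12


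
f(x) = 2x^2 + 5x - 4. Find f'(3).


Differentiate term by term using power and sum rules:
f(x) = 2x^2 + 5x - 4
f'(x) = 4x + 5
Substitute x = 3:
f'(3) = 4 * 3 + 5
= 12 + 5
= 17

17


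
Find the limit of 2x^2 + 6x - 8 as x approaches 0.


Since polynomials are continuous, we use direct substitution.
lim(x->0) of 2x^2 + 6x - 8
= 2 * 0^2 + 6 * 0 - 8
= 0 + 0 - 8
= -8

-8


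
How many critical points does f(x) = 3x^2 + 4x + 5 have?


Find where f'(x) = 0:
f'(x) = 6x + 4
Set f'(x) = 0:
6x + 4 = 0
x = -4 / 6 = -2/3
This is a linear equation in x, so there is exactly one solution.
Number of critical points: 1

1


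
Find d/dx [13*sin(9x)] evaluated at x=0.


Apply the chain rule to differentiate 13*sin(9x):
d/dx [13*sin(9x)]
= 13 * cos(9x) * d/dx(9x)
= 13 * 9 * cos(9x)
= 117 * cos(9x)
Evaluate at x = 0:
= 117 * cos(0)
= 117 * 1
= 117

117


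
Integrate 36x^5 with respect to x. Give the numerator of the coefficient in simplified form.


Apply the power rule for integration:
integral of ax^n dx = a/(n+1) * x^(n+1) + C
integral of 36x^5 dx
= 36/6 * x^6 + C
= 6 * x^6 + C
The coefficient in lowest terms is 6 = 6/1, so its numerator is 6

6


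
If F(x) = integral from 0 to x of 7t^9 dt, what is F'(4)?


By the Fundamental Theorem of Calculus (Part 1):
If F(x) = integral from 0 to x of f(t) dt, then F'(x) = f(x)
Here f(t) = 7t^9
So F'(x) = 7x^9
Evaluate at x = 4:
F'(4) = 7 * 4^9
= 7 * 262144
= 1835008

1835008


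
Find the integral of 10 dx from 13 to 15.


The integral of a constant k over [a, b] equals k * (b - a).
integral from 13 to 15 of 10 dx
= 10 * (15 - 13)
= 10 * 2
= 20

20


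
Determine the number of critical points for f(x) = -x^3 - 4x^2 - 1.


Find where f'(x) = 0:
f(x) = -x^3 - 4x^2 - 1
f'(x) = -3x^2 - 8x
This is a quadratic in x. Use the discriminant to count real roots.
Discriminant = (-8)^2 - 4 * (-3) * 0
= 64 - 0
= 64
Since discriminant > 0, f'(x) = 0 has 2 real solutions.
Number of critical points: 2

2


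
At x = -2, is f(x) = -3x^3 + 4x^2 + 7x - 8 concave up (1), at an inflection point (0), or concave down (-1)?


Concavity is determined by the sign of f''(x).
f(x) = -3x^3 + 4x^2 + 7x - 8
f'(x) = -9x^2 + 8x + 7
f''(x) = -18x + 8
f''(-2) = -18 * (-2) + 8
= 36 + 8
= 44
Since f''(-2) > 0, the function is concave up (1)

1


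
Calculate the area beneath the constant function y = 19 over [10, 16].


The area under a constant function y = 19 is a rectangle.
Width = 16 - 10 = 6
Height = 19
Area = width * height
= 6 * 19
= 114

114


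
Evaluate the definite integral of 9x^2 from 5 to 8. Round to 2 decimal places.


Find the antiderivative of 9x^2:
F(x) = 9/3 * x^3
Apply the Fundamental Theorem of Calculus:
F(8) - F(5)
= 9/3 * 8^3 - 9/3 * 5^3
= 9/3 * (512 - 125)
= 9/3 * 387
= 1161 = 1161.00

1161.00


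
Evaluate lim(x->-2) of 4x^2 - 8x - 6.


Since polynomials are continuous, we use direct substitution.
lim(x->-2) of 4x^2 - 8x - 6
= 4 * (-2)^2 - 8 * (-2) - 6
= 16 + 16 - 6
= 26

26


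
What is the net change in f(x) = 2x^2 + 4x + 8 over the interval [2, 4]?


Net change = f(b) - f(a)
f(x) = 2x^2 + 4x + 8
Compute f(4):
f(4) = 2 * 4^2 + 4 * 4 + 8
= 32 + 16 + 8
= 56
Compute f(2):
f(2) = 2 * 2^2 + 4 * 2 + 8
= 8 + 8 + 8
= 24
Net change = 56 - 24 = 32

32


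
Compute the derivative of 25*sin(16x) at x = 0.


Apply the chain rule to differentiate 25*sin(16x):
d/dx [25*sin(16x)]
= 25 * cos(16x) * d/dx(16x)
= 25 * 16 * cos(16x)
= 400 * cos(16x)
Evaluate at x = 0:
= 400 * cos(0)
= 400 * 1
= 400

400


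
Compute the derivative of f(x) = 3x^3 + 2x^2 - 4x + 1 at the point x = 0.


Differentiate f(x) = 3x^3 + 2x^2 - 4x + 1 term by term:
f'(x) = 9x^2 + 4x - 4
Substitute x = 0:
f'(0) = 9 * 0^2 + 4 * 0 - 4
= 0 + 0 - 4
= -4

-4


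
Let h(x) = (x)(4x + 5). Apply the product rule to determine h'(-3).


Let u(x) = x and v(x) = 4x + 5
u'(x) = 1
v'(x) = 4
Product rule: h'(x) = u'(x)*v(x) + u(x)*v'(x)
= 1 * (4x + 5) + (x) * 4
At x = -3:
u(-3) = 1 * (-3) + 0 = -3
v(-3) = 4 * (-3) + 5 = -7
h'(-3) = 1 * (-7) + (-3) * 4
= -7 - 12
= -19

-19


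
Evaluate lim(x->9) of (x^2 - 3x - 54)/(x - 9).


Direct substitution gives 0/0, so we factor the numerator.
Factor: (x^2 - 3x - 54) = (x - 9)(x + 6)
Cancel the common factor (x - 9):
(x^2 - 3x - 54)/(x - 9) = (x + 6)
Now substitute x = 9:
= (9) - (-6) = 15

15


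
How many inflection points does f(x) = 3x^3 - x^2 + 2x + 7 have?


Inflection points occur where f''(x) = 0 and concavity changes.
f(x) = 3x^3 - x^2 + 2x + 7
f'(x) = 9x^2 - 2x + 2
f''(x) = 18x - 2
Set f''(x) = 0:
18x - 2 = 0
x = 2 / 18 = 1/9
Since f''(x) is linear (degree 1), it changes sign at this point.
Therefore there is exactly 1 inflection point.

1


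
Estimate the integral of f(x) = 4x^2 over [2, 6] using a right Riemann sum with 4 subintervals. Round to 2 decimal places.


Right Riemann sum uses right endpoints of each subinterval.
Interval: [2, 6], n = 4
dx = (6 - 2) / 4 = 1
Right endpoints: [3, 4, 5, 6]
f values: [36, 64, 100, 144]
Sum = dx * (sum of f values)
= 1 * 344
= 344 = 344.00

344.00


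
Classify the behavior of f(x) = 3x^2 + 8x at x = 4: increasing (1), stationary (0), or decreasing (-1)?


Compute f'(x) to determine behavior:
f'(x) = 6x + 8
f'(4) = 6 * 4 + 8
= 24 + 8
= 32
Since f'(4) > 0, the function is increasing (1)

1


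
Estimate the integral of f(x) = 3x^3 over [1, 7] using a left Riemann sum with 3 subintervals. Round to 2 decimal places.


Left Riemann sum uses left endpoints of each subinterval.
Interval: [1, 7], n = 3
dx = (7 - 1) / 3 = 2
Left endpoints: [1, 3, 5]
f values: [3, 81, 375]
Sum = dx * (sum of f values)
= 2 * 459
= 918 = 918.00

918.00


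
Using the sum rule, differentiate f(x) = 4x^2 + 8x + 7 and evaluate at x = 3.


Differentiate term by term using power and sum rules:
f(x) = 4x^2 + 8x + 7
f'(x) = 8x + 8
Substitute x = 3:
f'(3) = 8 * 3 + 8
= 24 + 8
= 32

32


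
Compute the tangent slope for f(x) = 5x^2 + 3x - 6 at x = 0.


The slope of the tangent line equals f'(x) at the point.
f(x) = 5x^2 + 3x - 6
f'(x) = 10x + 3
At x = 0:
f'(0) = 10 * 0 + 3
= 0 + 3
= 3

3


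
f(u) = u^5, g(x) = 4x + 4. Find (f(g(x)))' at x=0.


Using the chain rule: (f(g(x)))' = f'(g(x)) * g'(x)
First, find g(0):
g(0) = 4 * 0 + 4 = 4
Next, f'(u) = 5u^4
And g'(x) = 4
So f'(g(0)) * g'(0)
= 5 * 4^4 * 4
= 5 * 256 * 4
= 5120

5120


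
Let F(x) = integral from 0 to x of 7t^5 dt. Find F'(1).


By the Fundamental Theorem of Calculus (Part 1):
If F(x) = integral from 0 to x of f(t) dt, then F'(x) = f(x)
Here f(t) = 7t^5
So F'(x) = 7x^5
Evaluate at x = 1:
F'(1) = 7 * 1^5
= 7 * 1
= 7

7


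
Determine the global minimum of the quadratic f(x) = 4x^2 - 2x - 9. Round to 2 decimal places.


For a quadratic f(x) = ax^2 + bx + c with a > 0, the minimum is at the vertex.
Vertex x-coordinate: x = -b/(2a)
x = -(-2) / (2 * 4)
x = 2/8 = 1/4
Substitute back to find the minimum value:
f(1/4) = 4 * (1/4)^2 - 2 * (1/4) - 9
= 1/4 - 1/2 - 9
= -37/4 = -9.25

-9.25


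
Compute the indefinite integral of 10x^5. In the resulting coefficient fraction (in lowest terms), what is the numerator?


Apply the power rule for integration:
integral of ax^n dx = a/(n+1) * x^(n+1) + C
integral of 10x^5 dx
= 10/6 * x^6 + C
= 5/3 * x^6 + C
The coefficient in lowest terms is 5/3, and its numerator is 5

5


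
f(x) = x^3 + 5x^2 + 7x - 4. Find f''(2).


First derivative:
f'(x) = 3x^2 + 10x + 7
Second derivative:
f''(x) = 6x + 10
Substitute x = 2:
f''(2) = 6 * 2 + 10
= 12 + 10
= 22

22


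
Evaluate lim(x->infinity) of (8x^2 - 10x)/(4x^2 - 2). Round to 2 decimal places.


For limits at infinity with equal-degree polynomials,
we compare leading coefficients.
Numerator leading term: 8x^2
Denominator leading term: 4x^2
Divide both by x^2:
lim = (8 - 10/x) / (4 - 2/x^2)
As x -> infinity, the 1/x and 1/x^2 terms vanish:
= 8/4 = 2 = 2.00

2.00


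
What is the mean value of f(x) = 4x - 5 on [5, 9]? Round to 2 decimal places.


Average value = 1/(b-a) * integral from a to b of f(x) dx
First compute the integral of 4x - 5:
F(x) = 2x^2 - 5x
F(9) = 2 * 81 - 5 * 9 = 117
F(5) = 2 * 25 - 5 * 5 = 25
Integral = 117 - 25 = 92
Average = 92 / (9 - 5) = 92 / 4
= 23 = 23.00

23.00


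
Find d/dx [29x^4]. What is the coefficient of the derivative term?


We apply the power rule: d/dx [ax^n] = a*n * x^(n-1)
d/dx [29x^4]
= 29 * 4 * x^(4-1)
= 116x^3
The coefficient is 116

116


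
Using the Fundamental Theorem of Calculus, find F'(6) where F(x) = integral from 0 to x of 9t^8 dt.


By the Fundamental Theorem of Calculus (Part 1):
If F(x) = integral from 0 to x of f(t) dt, then F'(x) = f(x)
Here f(t) = 9t^8
So F'(x) = 9x^8
Evaluate at x = 6:
F'(6) = 9 * 6^8
= 9 * 1679616
= 15116544

15116544


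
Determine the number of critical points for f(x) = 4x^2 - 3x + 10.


Find where f'(x) = 0:
f'(x) = 8x - 3
Set f'(x) = 0:
8x - 3 = 0
x = 3 / 8 = 3/8
This is a linear equation in x, so there is exactly one solution.
Number of critical points: 1

1


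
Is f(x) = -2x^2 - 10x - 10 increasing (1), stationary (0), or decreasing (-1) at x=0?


Compute f'(x) to determine behavior:
f'(x) = -4x - 10
f'(0) = -4 * 0 - 10
= 0 - 10
= -10
Since f'(0) < 0, the function is decreasing (-1)

-1


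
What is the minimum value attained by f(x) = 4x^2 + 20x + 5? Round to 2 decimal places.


For a quadratic f(x) = ax^2 + bx + c with a > 0, the minimum is at the vertex.
Vertex x-coordinate: x = -b/(2a)
x = -(20) / (2 * 4)
x = -20/8 = -5/2
Substitute back to find the minimum value:
f(-5/2) = 4 * (-5/2)^2 + 20 * (-5/2) + 5
= 25 - 50 + 5
= -20 = -20.00

-20.00


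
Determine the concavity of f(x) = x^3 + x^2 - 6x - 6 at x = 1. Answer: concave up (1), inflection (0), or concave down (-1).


Concavity is determined by the sign of f''(x).
f(x) = x^3 + x^2 - 6x - 6
f'(x) = 3x^2 + 2x - 6
f''(x) = 6x + 2
f''(1) = 6 * 1 + 2
= 6 + 2
= 8
Since f''(1) > 0, the function is concave up (1)

1


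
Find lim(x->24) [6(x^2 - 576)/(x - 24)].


Direct substitution gives 0/0, so we factor the numerator.
Factor: 6(x^2 - 576) = 6 * (x - 24)(x + 24)
Cancel the common factor (x - 24):
6(x^2 - 576)/(x - 24) = 6 * (x + 24)
Now substitute x = 24:
= 6 * (24 + 24) = 288

288


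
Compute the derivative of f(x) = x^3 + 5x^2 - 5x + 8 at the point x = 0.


Differentiate f(x) = x^3 + 5x^2 - 5x + 8 term by term:
f'(x) = 3x^2 + 10x - 5
Substitute x = 0:
f'(0) = 3 * 0^2 + 10 * 0 - 5
= 0 + 0 - 5
= -5

-5


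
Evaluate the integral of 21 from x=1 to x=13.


The integral of a constant k over [a, b] equals k * (b - a).
integral from 1 to 13 of 21 dx
= 21 * (13 - 1)
= 21 * 12
= 252

252


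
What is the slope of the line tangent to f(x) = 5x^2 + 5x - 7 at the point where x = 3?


The slope of the tangent line equals f'(x) at the point.
f(x) = 5x^2 + 5x - 7
f'(x) = 10x + 5
At x = 3:
f'(3) = 10 * 3 + 5
= 30 + 5
= 35

35


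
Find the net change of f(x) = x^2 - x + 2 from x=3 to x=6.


Net change = f(b) - f(a)
f(x) = x^2 - x + 2
Compute f(6):
f(6) = 1 * 6^2 - 1 * 6 + 2
= 36 - 6 + 2
= 32
Compute f(3):
f(3) = 1 * 3^2 - 1 * 3 + 2
= 9 - 3 + 2
= 8
Net change = 32 - 8 = 24

24


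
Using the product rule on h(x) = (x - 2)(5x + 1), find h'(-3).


Let u(x) = x - 2 and v(x) = 5x + 1
u'(x) = 1
v'(x) = 5
Product rule: h'(x) = u'(x)*v(x) + u(x)*v'(x)
= 1 * (5x + 1) + (x - 2) * 5
At x = -3:
u(-3) = 1 * (-3) - 2 = -5
v(-3) = 5 * (-3) + 1 = -14
h'(-3) = 1 * (-14) + (-5) * 5
= -14 - 25
= -39

-39


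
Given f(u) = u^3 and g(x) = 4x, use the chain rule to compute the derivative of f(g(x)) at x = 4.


Using the chain rule: (f(g(x)))' = f'(g(x)) * g'(x)
First, find g(4):
g(4) = 4 * 4 + 0 = 16
Next, f'(u) = 3u^2
And g'(x) = 4
So f'(g(4)) * g'(4)
= 3 * 16^2 * 4
= 3 * 256 * 4
= 3072

3072


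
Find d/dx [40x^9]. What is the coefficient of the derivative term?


We apply the power rule: d/dx [ax^n] = a*n * x^(n-1)
d/dx [40x^9]
= 40 * 9 * x^(9-1)
= 360x^8
The coefficient is 360

360


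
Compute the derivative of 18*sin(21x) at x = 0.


Apply the chain rule to differentiate 18*sin(21x):
d/dx [18*sin(21x)]
= 18 * cos(21x) * d/dx(21x)
= 18 * 21 * cos(21x)
= 378 * cos(21x)
Evaluate at x = 0:
= 378 * cos(0)
= 378 * 1
= 378

378


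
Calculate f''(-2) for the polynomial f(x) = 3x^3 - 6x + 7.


First derivative:
f'(x) = 9x^2 - 6
Second derivative:
f''(x) = 18x
Substitute x = -2:
f''(-2) = 18 * (-2) + 0
= -36 + 0
= -36

-36


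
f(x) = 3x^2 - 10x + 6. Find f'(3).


Differentiate term by term using power and sum rules:
f(x) = 3x^2 - 10x + 6
f'(x) = 6x - 10
Substitute x = 3:
f'(3) = 6 * 3 - 10
= 18 - 10
= 8

8


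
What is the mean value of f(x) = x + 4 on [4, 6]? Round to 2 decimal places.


Average value = 1/(b-a) * integral from a to b of f(x) dx
First compute the integral of x + 4:
F(x) = (1/2)x^2 + 4x
F(6) = 1/2 * 36 + 4 * 6 = 42
F(4) = 1/2 * 16 + 4 * 4 = 24
Integral = 42 - 24 = 18
Average = 18 / (6 - 4) = 18 / 2
= 9 = 9.00

9.00


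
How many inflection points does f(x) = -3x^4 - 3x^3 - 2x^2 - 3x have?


Inflection points occur where f''(x) = 0 and concavity changes.
f(x) = -3x^4 - 3x^3 - 2x^2 - 3x
f'(x) = -12x^3 - 9x^2 - 4x - 3
f''(x) = -36x^2 - 18x - 4
This is a quadratic in x. Use the discriminant to count real roots.
Discriminant = (-18)^2 - 4 * (-36) * (-4)
= 324 - 576
= -252
Since discriminant < 0, f''(x) = 0 has no real solutions.
Number of inflection points: 0

0
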